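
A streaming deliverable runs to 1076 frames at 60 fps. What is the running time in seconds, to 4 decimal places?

Running time = 1076 × 1/60 = 269/15 s ≈ 17.9333 s.

17.9333 seconds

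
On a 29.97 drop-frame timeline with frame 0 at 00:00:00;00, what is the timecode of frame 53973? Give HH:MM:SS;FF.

Each 10-minute DF block holds 10 × 60 × 30 − 9 × 2 = 17982 frames. 53973 ÷ 17982 → 3 full blocks, remainder 27.
Within the partial block the first minute is 1800 frames and each further minute 1798, so 0 further minute boundaries passed. Total skipped labels = 18 × 3 + 2 × 0 = 54.
Non-drop label index = 53973 + 54 = 54027; at 30 labels/s that is 00:30:00:27, i.e. DF 00:30:00;27.

00:30:00;27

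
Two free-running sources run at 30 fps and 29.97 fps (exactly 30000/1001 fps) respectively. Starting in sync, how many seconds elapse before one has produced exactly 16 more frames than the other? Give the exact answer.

8008/15 seconds

The gap grows by |30000/1001 − 30| = 30/1001 frames per second.
Time for a 16-frame gap: 16 ÷ (30/1001) = 8008/15 s.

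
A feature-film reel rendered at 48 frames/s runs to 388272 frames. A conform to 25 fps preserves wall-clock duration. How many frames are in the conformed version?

Target frames = source frames × (target rate / source rate) = 388272 × (25)/(48) = 388272 × 25/48 = 202225.

202225 frames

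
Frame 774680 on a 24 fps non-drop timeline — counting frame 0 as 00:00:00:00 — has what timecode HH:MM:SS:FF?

774680 ÷ 24 = 32278 full seconds, remainder 8 frames.
32278 s = 8 h 57 min 58 s.
Timecode: 08:57:58:08.

08:57:58:08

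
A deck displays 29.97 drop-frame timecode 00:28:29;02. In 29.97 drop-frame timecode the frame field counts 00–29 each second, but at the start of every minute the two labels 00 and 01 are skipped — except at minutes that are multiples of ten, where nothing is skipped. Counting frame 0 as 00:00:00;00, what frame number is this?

51220

Complete 10-minute blocks: 2, each 17982 frames → 35964.
Remaining 8 whole minutes in the current block: 1800 + 7 × 1798 = 14386 frames.
Within the current minute: 29 × 30 + 2 − 2 = 870 (labels ;00/;01 skipped at this minute). Total = 35964 + 14386 + 870 = 51220.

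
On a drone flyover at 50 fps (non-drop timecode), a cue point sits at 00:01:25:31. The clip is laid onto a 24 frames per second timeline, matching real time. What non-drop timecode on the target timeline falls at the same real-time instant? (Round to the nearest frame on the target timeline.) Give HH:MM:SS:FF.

00:01:25:15

Source frame index: (0×3600 + 1×60 + 25) × 50 + 31 = 4281.
Real time: 4281 / (50) = 4281/50 s.
Target frame: (4281/50) × (24) = 51372/25 ≈ 2054.880 → 2055.
At 24 labels/s: frame 2055 → 00:01:25:15.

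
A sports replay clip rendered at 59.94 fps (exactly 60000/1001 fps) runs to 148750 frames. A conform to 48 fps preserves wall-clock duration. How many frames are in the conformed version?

Target frames = source frames × (target rate / source rate) = 148750 × (48)/(60000/1001) = 148750 × 1001/1250 = 119119.

119119 frames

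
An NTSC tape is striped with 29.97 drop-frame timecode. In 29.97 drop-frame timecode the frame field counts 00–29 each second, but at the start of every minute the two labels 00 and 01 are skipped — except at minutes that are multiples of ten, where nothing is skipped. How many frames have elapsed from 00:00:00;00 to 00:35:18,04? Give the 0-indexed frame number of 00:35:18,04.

63480

Complete 10-minute blocks: 3, each 17982 frames → 53946.
Remaining 5 whole minutes in the current block: 1800 + 4 × 1798 = 8992 frames.
Within the current minute: 18 × 30 + 4 − 2 = 542 (labels ;00/;01 skipped at this minute). Total = 53946 + 8992 + 542 = 63480.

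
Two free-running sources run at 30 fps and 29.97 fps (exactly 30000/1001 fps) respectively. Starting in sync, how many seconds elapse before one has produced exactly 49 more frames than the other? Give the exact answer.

49049/30 seconds

The gap grows by |30000/1001 − 30| = 30/1001 frames per second.
Time for a 49-frame gap: 49 ÷ (30/1001) = 49049/30 s.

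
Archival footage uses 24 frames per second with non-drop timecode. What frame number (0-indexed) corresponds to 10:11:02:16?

frame 879904

Total seconds to the label: (10 × 3600 + 11 × 60 + 2) = 36662.
Frame index = 36662 × 24 + 16 = 879904.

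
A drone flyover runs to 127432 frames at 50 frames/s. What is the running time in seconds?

Running time = 127432 / (50) = 2548.64 s.

2548.64 seconds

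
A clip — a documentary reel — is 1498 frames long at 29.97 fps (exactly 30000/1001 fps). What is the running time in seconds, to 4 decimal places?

49.9833 seconds

Running time = 1498 × 1001/30000 = 749749/15000 s ≈ 49.9833 s.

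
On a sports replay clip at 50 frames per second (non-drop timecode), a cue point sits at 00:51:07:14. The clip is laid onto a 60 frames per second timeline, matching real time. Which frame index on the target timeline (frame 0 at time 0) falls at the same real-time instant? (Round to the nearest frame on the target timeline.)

frame 184037

Source frame index: (0×3600 + 51×60 + 7) × 50 + 14 = 153364.
Real time: 153364 / (50) = 76682/25 s.
Target frame: (76682/25) × (60) = 920184/5 ≈ 184036.800 → 184037.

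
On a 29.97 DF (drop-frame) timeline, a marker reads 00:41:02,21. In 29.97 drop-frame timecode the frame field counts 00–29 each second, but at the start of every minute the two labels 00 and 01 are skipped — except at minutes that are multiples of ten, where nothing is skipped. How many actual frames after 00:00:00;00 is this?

Complete 10-minute blocks: 4, each 17982 frames → 71928.
Remaining 1 whole minute in the current block: 1800 + 0 × 1798 = 1800 frames.
Within the current minute: 2 × 30 + 21 − 2 = 79 (labels ;00/;01 skipped at this minute). Total = 71928 + 1800 + 79 = 73807.

73807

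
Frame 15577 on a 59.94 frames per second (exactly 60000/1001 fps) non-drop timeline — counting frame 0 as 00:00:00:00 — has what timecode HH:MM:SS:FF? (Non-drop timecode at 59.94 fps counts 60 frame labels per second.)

00:04:19:37

15577 ÷ 60 = 259 full seconds, remainder 37 frames.
259 s = 0 h 4 min 19 s.
Timecode: 00:04:19:37.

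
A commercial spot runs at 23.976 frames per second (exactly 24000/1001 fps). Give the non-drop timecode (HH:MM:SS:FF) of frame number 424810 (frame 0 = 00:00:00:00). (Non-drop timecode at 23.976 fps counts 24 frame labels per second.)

04:55:00:10

424810 ÷ 24 = 17700 full seconds, remainder 10 frames.
17700 s = 4 h 55 min 0 s.
Timecode: 04:55:00:10.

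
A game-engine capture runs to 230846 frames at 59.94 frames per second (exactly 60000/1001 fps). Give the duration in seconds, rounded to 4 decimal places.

3851.2808 seconds

Running time = 230846 × 1001/60000 = 115538423/30000 s ≈ 3851.2808 s.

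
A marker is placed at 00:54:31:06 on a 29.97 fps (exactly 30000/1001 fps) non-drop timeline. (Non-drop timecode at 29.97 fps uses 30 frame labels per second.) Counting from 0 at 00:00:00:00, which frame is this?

frame 98136

Total seconds to the label: (0 × 3600 + 54 × 60 + 31) = 3271.
Frame index = 3271 × 30 + 6 = 98136.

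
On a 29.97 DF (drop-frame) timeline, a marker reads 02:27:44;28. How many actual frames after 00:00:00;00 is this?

Complete 10-minute blocks: 14, each 17982 frames → 251748.
Remaining 7 whole minutes in the current block: 1800 + 6 × 1798 = 12588 frames.
Within the current minute: 44 × 30 + 28 − 2 = 1346 (labels ;00/;01 skipped at this minute). Total = 251748 + 12588 + 1346 = 265682.

265682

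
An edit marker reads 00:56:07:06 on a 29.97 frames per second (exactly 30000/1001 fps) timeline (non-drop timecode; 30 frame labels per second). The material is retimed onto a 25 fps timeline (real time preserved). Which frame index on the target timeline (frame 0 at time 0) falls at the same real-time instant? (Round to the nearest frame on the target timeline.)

Source frame index: (0×3600 + 56×60 + 7) × 30 + 6 = 101016.
Real time: 101016 / (30000/1001) = 4213209/1250 s.
Target frame: (4213209/1250) × (25) = 4213209/50 ≈ 84264.180 → 84264.

frame 84264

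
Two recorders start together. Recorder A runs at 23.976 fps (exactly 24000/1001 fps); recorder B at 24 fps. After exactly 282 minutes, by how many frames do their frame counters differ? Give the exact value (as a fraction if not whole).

282 min = 16920 s.
A emits 24000/1001 × 16920 = 406080000/1001 frames; B emits 24 × 16920 = 406080.
Difference = 406080/1001 frames (≈ 405.6743); B is ahead of A.

406080/1001 frames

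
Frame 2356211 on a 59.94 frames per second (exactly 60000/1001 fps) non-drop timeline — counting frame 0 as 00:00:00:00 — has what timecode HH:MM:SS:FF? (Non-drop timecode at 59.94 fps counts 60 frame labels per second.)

10:54:30:11

2356211 ÷ 60 = 39270 full seconds, remainder 11 frames.
39270 s = 10 h 54 min 30 s.
Timecode: 10:54:30:11.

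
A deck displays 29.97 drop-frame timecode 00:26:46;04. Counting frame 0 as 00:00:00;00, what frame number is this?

48136

Complete 10-minute blocks: 2, each 17982 frames → 35964.
Remaining 6 whole minutes in the current block: 1800 + 5 × 1798 = 10790 frames.
Within the current minute: 46 × 30 + 4 − 2 = 1382 (labels ;00/;01 skipped at this minute). Total = 35964 + 10790 + 1382 = 48136.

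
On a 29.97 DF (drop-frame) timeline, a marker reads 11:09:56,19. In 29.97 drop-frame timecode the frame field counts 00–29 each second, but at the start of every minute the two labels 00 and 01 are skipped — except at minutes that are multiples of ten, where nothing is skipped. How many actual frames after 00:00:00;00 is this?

As if non-drop at 30 labels/s: (11 × 3600 + 9 × 60 + 56) × 30 + 19 = 1205899.
Minute boundaries passed: 669; those not divisible by 10: 669 − 66 = 603; dropped labels = 2 × 603 = 1206.
Actual frame index = 1205899 − 1206 = 1204693.

1204693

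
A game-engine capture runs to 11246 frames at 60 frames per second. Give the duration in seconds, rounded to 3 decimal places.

Running time = 11246 × 1/60 = 5623/30 s ≈ 187.433 s.

187.433 seconds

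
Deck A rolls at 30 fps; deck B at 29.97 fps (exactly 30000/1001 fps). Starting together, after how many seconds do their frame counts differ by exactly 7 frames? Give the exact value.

7007/30 seconds

The gap grows by |30000/1001 − 30| = 30/1001 frames per second.
Time for a 7-frame gap: 7 ÷ (30/1001) = 7007/30 s.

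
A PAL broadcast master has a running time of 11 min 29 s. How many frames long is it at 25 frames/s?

11 min 29 s = 689 s.
Frames = 689 × 25 = 17225.

17225 frames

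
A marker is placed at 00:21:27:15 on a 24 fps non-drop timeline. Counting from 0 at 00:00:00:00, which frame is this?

Total seconds to the label: (0 × 3600 + 21 × 60 + 27) = 1287.
Frame index = 1287 × 24 + 15 = 30903.

frame 30903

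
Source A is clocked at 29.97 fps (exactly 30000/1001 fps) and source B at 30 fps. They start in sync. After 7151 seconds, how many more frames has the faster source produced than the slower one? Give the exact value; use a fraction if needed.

214530/1001 frames

A emits 30000/1001 × 7151 = 214530000/1001 frames; B emits 30 × 7151 = 214530.
Difference = 214530/1001 frames (≈ 214.3157); B is ahead of A.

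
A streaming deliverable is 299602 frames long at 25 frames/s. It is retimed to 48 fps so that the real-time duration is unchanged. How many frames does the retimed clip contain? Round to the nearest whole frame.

575236 frames

Frames at target rate = 299602 × (48) / (25) = 14380896/25 ≈ 575235.840.
Nearest whole frame: 575236.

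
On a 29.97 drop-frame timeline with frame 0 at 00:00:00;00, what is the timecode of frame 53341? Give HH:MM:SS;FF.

00:29:39;25

Ten DF minutes hold 17982 frames, so frame 53341 lies in block 2 (frames 35964–53945) with 17377 frames into that block.
The block's first minute is 1800 frames and the rest 1798 each; 17377 frames reaches minute 9, so 2 × 18 + 9 × 2 = 54 labels have been skipped so far.
Adding those back, label number 53341 + 54 = 53395 at 30 labels/s is 1779 s + 25 f = 0 h 29 min 39 s frame 25, i.e. 00:29:39;25.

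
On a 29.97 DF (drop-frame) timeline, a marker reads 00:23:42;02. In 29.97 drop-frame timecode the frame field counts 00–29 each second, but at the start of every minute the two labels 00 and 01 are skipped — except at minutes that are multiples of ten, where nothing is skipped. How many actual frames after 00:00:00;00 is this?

Complete 10-minute blocks: 2, each 17982 frames → 35964.
Remaining 3 whole minutes in the current block: 1800 + 2 × 1798 = 5396 frames.
Within the current minute: 42 × 30 + 2 − 2 = 1260 (labels ;00/;01 skipped at this minute). Total = 35964 + 5396 + 1260 = 42620.

42620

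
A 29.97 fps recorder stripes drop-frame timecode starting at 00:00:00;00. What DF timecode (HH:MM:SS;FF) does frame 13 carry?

Ten DF minutes hold 17982 frames, so frame 13 lies in block 0 (frames 0–17981) with 13 frames into that block.
The block's first minute is 1800 frames and the rest 1798 each; 13 frames reaches minute 0, so 0 × 18 + 0 × 2 = 0 labels have been skipped so far.
Adding those back, label number 13 + 0 = 13 at 30 labels/s is 0 s + 13 f = 0 h 0 min 0 s frame 13, i.e. 00:00:00;13.

00:00:00;13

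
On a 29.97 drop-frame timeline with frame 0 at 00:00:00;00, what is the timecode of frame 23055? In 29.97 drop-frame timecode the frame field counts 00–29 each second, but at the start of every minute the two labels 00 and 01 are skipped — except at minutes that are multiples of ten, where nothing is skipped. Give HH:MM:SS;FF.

00:12:49;07

Ten DF minutes hold 17982 frames, so frame 23055 lies in block 1 (frames 17982–35963) with 5073 frames into that block.
The block's first minute is 1800 frames and the rest 1798 each; 5073 frames reaches minute 2, so 1 × 18 + 2 × 2 = 22 labels have been skipped so far.
Adding those back, label number 23055 + 22 = 23077 at 30 labels/s is 769 s + 7 f = 0 h 12 min 49 s frame 7, i.e. 00:12:49;07.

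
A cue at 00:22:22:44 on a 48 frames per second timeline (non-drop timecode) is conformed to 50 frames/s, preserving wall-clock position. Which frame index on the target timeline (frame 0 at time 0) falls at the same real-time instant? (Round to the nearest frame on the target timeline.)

frame 67146

Source frame index: (0×3600 + 22×60 + 22) × 48 + 44 = 64460.
Real time: 64460 / (48) = 16115/12 s.
Target frame: (16115/12) × (50) = 402875/6 ≈ 67145.833 → 67146.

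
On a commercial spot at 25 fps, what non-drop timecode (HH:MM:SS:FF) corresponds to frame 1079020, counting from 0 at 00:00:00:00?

1079020 ÷ 25 = 43160 full seconds, remainder 20 frames.
43160 s = 11 h 59 min 20 s.
Timecode: 11:59:20:20.

11:59:20:20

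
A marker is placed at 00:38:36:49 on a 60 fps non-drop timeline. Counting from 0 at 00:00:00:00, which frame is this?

frame 139009

Total seconds to the label: (0 × 3600 + 38 × 60 + 36) = 2316.
Frame index = 2316 × 60 + 49 = 139009.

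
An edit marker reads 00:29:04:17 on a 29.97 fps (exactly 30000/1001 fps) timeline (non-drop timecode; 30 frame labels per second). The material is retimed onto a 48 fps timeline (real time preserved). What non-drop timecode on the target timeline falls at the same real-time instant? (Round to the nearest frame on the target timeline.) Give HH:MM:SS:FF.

Source frame index: (0×3600 + 29×60 + 4) × 30 + 17 = 52337.
Real time: 52337 / (30000/1001) = 52389337/30000 s.
Target frame: (52389337/30000) × (48) = 52389337/625 ≈ 83822.939 → 83823.
At 48 labels/s: frame 83823 → 00:29:06:15.

00:29:06:15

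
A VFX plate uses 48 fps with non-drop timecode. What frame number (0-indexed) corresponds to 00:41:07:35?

frame 118451

Total seconds to the label: (0 × 3600 + 41 × 60 + 7) = 2467.
Frame index = 2467 × 48 + 35 = 118451.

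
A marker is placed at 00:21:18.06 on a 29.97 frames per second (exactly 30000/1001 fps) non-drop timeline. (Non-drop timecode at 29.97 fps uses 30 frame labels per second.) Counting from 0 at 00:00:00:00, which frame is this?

frame 38346

Total seconds to the label: (0 × 3600 + 21 × 60 + 18) = 1278.
Frame index = 1278 × 30 + 6 = 38346.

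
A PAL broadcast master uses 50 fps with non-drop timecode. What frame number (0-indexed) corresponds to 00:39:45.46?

Total seconds to the label: (0 × 3600 + 39 × 60 + 45) = 2385.
Frame index = 2385 × 50 + 46 = 119296.

frame 119296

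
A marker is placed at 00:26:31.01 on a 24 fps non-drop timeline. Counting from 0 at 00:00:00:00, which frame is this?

Total seconds to the label: (0 × 3600 + 26 × 60 + 31) = 1591.
Frame index = 1591 × 24 + 1 = 38185.

frame 38185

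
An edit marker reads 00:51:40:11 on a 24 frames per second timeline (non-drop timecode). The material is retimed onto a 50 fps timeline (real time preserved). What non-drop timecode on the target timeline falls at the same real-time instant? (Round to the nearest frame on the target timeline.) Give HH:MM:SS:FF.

00:51:40:23

Source frame index: (0×3600 + 51×60 + 40) × 24 + 11 = 74411.
Real time: 74411 / (24) = 74411/24 s.
Target frame: (74411/24) × (50) = 1860275/12 ≈ 155022.917 → 155023.
At 50 labels/s: frame 155023 → 00:51:40:23.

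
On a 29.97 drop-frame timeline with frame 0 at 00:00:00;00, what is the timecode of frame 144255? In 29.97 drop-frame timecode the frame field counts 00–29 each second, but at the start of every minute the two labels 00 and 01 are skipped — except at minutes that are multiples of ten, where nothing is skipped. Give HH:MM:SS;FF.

01:20:13;09

Ten DF minutes hold 17982 frames, so frame 144255 lies in block 8 (frames 143856–161837) with 399 frames into that block.
The block's first minute is 1800 frames and the rest 1798 each; 399 frames reaches minute 0, so 8 × 18 + 0 × 2 = 144 labels have been skipped so far.
Adding those back, label number 144255 + 144 = 144399 at 30 labels/s is 4813 s + 9 f = 1 h 20 min 13 s frame 9, i.e. 01:20:13;09.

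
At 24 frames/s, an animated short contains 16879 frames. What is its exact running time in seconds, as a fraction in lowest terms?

Running time = 16879 ÷ (24) = 16879 × 1/24 = 16879/24 s.

16879/24 seconds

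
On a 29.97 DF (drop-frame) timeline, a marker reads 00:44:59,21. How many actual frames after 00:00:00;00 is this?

80911

As if non-drop at 30 labels/s: (0 × 3600 + 44 × 60 + 59) × 30 + 21 = 80991.
Minute boundaries passed: 44; those not divisible by 10: 44 − 4 = 40; dropped labels = 2 × 40 = 80.
Actual frame index = 80991 − 80 = 80911.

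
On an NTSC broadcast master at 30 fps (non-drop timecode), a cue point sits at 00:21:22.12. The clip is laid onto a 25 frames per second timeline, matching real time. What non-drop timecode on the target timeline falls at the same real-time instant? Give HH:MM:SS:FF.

00:21:22:10

Source frame index: (0×3600 + 21×60 + 22) × 30 + 12 = 38472.
Real time: 38472 / (30) = 6412/5 s.
Target frame: (6412/5) × (25) = 32060.
At 25 labels/s: frame 32060 → 00:21:22:10.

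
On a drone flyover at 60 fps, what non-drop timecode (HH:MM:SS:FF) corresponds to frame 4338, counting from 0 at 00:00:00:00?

4338 ÷ 60 = 72 full seconds, remainder 18 frames.
72 s = 0 h 1 min 12 s.
Timecode: 00:01:12:18.

00:01:12:18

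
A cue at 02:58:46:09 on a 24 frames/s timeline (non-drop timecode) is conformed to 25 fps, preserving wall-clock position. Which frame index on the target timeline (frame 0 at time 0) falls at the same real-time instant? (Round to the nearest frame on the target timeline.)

Source frame index: (2×3600 + 58×60 + 46) × 24 + 9 = 257433.
Real time: 257433 / (24) = 85811/8 s.
Target frame: (85811/8) × (25) = 2145275/8 ≈ 268159.375 → 268159.

frame 268159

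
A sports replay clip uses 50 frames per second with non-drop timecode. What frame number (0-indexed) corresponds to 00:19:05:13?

Total seconds to the label: (0 × 3600 + 19 × 60 + 5) = 1145.
Frame index = 1145 × 50 + 13 = 57263.

frame 57263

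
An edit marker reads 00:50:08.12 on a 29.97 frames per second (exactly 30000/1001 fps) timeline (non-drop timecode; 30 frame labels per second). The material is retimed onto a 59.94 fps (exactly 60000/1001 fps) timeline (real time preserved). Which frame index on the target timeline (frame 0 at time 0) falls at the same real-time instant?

frame 180504

Source frame index: (0×3600 + 50×60 + 8) × 30 + 12 = 90252.
Real time: 90252 / (30000/1001) = 7528521/2500 s.
Target frame: (7528521/2500) × (60000/1001) = 180504.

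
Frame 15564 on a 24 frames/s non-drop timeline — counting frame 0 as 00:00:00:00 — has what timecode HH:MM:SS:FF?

15564 ÷ 24 = 648 full seconds, remainder 12 frames.
648 s = 0 h 10 min 48 s.
Timecode: 00:10:48:12.

00:10:48:12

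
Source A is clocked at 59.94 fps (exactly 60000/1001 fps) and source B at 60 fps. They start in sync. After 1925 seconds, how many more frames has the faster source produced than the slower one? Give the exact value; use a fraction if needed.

A emits 60000/1001 × 1925 = 1500000/13 frames; B emits 60 × 1925 = 115500.
Difference = 1500/13 frames (≈ 115.3846); B is ahead of A.

1500/13 frames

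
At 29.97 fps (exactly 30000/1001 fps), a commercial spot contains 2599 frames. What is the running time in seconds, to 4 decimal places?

86.7200 seconds

Running time = 2599 × 1001/30000 = 2601599/30000 s ≈ 86.7200 s.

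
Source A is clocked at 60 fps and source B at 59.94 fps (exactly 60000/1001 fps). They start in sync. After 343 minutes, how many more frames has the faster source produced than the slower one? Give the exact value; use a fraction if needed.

343 min = 20580 s.
A emits 60 × 20580 = 1234800 frames; B emits 60000/1001 × 20580 = 176400000/143.
Difference = 176400/143 frames (≈ 1233.5664); B is behind A.

176400/143 frames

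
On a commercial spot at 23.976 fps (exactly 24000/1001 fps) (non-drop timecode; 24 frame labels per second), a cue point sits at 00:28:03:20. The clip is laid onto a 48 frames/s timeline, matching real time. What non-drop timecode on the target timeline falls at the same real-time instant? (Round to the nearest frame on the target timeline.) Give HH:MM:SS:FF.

00:28:05:25

Source frame index: (0×3600 + 28×60 + 3) × 24 + 20 = 40412.
Real time: 40412 / (24000/1001) = 10113103/6000 s.
Target frame: (10113103/6000) × (48) = 10113103/125 ≈ 80904.824 → 80905.
At 48 labels/s: frame 80905 → 00:28:05:25.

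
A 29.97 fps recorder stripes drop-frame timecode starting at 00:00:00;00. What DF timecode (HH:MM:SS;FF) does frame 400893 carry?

Ten DF minutes hold 17982 frames, so frame 400893 lies in block 22 (frames 395604–413585) with 5289 frames into that block.
The block's first minute is 1800 frames and the rest 1798 each; 5289 frames reaches minute 2, so 22 × 18 + 2 × 2 = 400 labels have been skipped so far.
Adding those back, label number 400893 + 400 = 401293 at 30 labels/s is 13376 s + 13 f = 3 h 42 min 56 s frame 13, i.e. 03:42:56;13.

03:42:56;13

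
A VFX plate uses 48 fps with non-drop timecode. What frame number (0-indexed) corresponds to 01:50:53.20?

Total seconds to the label: (1 × 3600 + 50 × 60 + 53) = 6653.
Frame index = 6653 × 48 + 20 = 319364.

frame 319364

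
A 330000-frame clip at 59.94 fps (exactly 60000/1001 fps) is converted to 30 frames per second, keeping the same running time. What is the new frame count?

165165 frames

Target frames = source frames × (target rate / source rate) = 330000 × (30)/(60000/1001) = 330000 × 1001/2000 = 165165.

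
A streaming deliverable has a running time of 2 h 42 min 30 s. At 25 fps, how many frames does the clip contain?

2 h 42 min 30 s = 9750 s.
Frames = 9750 × 25 = 243750.

243750 frames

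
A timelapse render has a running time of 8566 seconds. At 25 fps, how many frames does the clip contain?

Frames = 8566 × 25 = 214150.

214150 frames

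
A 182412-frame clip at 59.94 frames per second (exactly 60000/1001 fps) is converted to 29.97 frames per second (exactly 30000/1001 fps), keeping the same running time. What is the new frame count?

Frames at target rate = 182412 × (30000/1001) / (60000/1001) = 91206.

91206 frames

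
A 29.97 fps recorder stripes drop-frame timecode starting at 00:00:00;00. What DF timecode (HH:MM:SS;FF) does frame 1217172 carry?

11:16:53;00

Each 10-minute DF block holds 10 × 60 × 30 − 9 × 2 = 17982 frames. 1217172 ÷ 17982 → 67 full blocks, remainder 12378.
Within the partial block the first minute is 1800 frames and each further minute 1798, so 6 further minute boundaries passed. Total skipped labels = 18 × 67 + 2 × 6 = 1218.
Non-drop label index = 1217172 + 1218 = 1218390; at 30 labels/s that is 11:16:53:00, i.e. DF 11:16:53;00.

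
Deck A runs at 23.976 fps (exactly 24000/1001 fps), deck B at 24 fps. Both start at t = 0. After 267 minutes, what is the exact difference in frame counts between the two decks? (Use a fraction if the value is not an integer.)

267 min = 16020 s.
A emits 24000/1001 × 16020 = 384480000/1001 frames; B emits 24 × 16020 = 384480.
Difference = 384480/1001 frames (≈ 384.0959); B is ahead of A.

384480/1001 frames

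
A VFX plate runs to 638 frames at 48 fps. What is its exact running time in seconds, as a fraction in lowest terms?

Running time = 638 ÷ (48) = 638 × 1/48 = 319/24 s.

319/24 seconds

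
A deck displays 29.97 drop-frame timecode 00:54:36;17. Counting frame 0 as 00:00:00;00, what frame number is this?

98199

Complete 10-minute blocks: 5, each 17982 frames → 89910.
Remaining 4 whole minutes in the current block: 1800 + 3 × 1798 = 7194 frames.
Within the current minute: 36 × 30 + 17 − 2 = 1095 (labels ;00/;01 skipped at this minute). Total = 89910 + 7194 + 1095 = 98199.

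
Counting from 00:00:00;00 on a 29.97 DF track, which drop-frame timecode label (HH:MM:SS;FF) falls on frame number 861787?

Each 10-minute DF block holds 10 × 60 × 30 − 9 × 2 = 17982 frames. 861787 ÷ 17982 → 47 full blocks, remainder 16633.
Within the partial block the first minute is 1800 frames and each further minute 1798, so 9 further minute boundaries passed. Total skipped labels = 18 × 47 + 2 × 9 = 864.
Non-drop label index = 861787 + 864 = 862651; at 30 labels/s that is 07:59:15:01, i.e. DF 07:59:15;01.

07:59:15;01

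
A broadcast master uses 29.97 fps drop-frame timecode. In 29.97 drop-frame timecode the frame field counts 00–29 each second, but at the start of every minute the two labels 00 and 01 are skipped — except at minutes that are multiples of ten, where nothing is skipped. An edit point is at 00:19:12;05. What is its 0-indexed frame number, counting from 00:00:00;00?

Complete 10-minute blocks: 1, each 17982 frames → 17982.
Remaining 9 whole minutes in the current block: 1800 + 8 × 1798 = 16184 frames.
Within the current minute: 12 × 30 + 5 − 2 = 363 (labels ;00/;01 skipped at this minute). Total = 17982 + 16184 + 363 = 34529.

34529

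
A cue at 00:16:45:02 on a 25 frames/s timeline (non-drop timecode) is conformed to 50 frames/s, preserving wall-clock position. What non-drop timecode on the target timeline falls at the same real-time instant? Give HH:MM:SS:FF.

00:16:45:04

Source frame index: (0×3600 + 16×60 + 45) × 25 + 2 = 25127.
Real time: 25127 / (25) = 25127/25 s.
Target frame: (25127/25) × (50) = 50254.
At 50 labels/s: frame 50254 → 00:16:45:04.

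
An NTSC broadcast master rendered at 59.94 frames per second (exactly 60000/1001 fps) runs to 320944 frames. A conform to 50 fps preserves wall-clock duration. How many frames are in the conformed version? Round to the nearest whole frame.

267721 frames

Frames at target rate = 320944 × (50) / (60000/1001) = 20079059/75 ≈ 267720.787.
Nearest whole frame: 267721.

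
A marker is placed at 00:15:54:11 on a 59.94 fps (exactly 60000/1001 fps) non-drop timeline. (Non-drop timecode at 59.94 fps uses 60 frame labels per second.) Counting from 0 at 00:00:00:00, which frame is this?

frame 57251

Total seconds to the label: (0 × 3600 + 15 × 60 + 54) = 954.
Frame index = 954 × 60 + 11 = 57251.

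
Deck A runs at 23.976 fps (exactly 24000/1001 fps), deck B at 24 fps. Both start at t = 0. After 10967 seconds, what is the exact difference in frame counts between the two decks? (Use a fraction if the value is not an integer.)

23928/91 frames

A emits 24000/1001 × 10967 = 23928000/91 frames; B emits 24 × 10967 = 263208.
Difference = 23928/91 frames (≈ 262.9451); B is ahead of A.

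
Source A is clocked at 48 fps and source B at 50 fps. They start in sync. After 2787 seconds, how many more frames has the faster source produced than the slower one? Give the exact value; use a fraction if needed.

A emits 48 × 2787 = 133776 frames; B emits 50 × 2787 = 139350.
Difference = 5574 frames; B is ahead of A.

5574 frames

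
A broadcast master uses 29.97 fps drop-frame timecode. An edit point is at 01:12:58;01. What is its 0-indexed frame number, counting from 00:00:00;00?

Complete 10-minute blocks: 7, each 17982 frames → 125874.
Remaining 2 whole minutes in the current block: 1800 + 1 × 1798 = 3598 frames.
Within the current minute: 58 × 30 + 1 − 2 = 1739 (labels ;00/;01 skipped at this minute). Total = 125874 + 3598 + 1739 = 131211.

131211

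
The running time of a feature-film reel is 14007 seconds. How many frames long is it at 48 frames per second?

672336 frames

Frames = 14007 × 48 = 672336.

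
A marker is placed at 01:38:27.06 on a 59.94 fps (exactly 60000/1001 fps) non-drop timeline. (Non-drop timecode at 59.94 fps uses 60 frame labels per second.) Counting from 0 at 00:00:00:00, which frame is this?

frame 354426

Total seconds to the label: (1 × 3600 + 38 × 60 + 27) = 5907.
Frame index = 5907 × 60 + 6 = 354426.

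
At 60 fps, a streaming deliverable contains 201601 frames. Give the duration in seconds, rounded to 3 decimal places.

Running time = 201601 × 1/60 = 201601/60 s ≈ 3360.017 s.

3360.017 seconds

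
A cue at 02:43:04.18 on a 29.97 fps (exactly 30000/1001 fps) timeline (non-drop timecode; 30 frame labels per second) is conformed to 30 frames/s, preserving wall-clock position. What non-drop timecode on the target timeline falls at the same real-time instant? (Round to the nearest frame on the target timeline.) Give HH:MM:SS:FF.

02:43:14:12

Source frame index: (2×3600 + 43×60 + 4) × 30 + 18 = 293538.
Real time: 293538 / (30000/1001) = 48971923/5000 s.
Target frame: (48971923/5000) × (30) = 146915769/500 ≈ 293831.538 → 293832.
At 30 labels/s: frame 293832 → 02:43:14:12.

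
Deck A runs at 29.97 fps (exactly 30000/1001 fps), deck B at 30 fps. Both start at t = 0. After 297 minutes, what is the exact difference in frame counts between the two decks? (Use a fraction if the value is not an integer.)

297 min = 17820 s.
A emits 30000/1001 × 17820 = 48600000/91 frames; B emits 30 × 17820 = 534600.
Difference = 48600/91 frames (≈ 534.0659); B is ahead of A.

48600/91 frames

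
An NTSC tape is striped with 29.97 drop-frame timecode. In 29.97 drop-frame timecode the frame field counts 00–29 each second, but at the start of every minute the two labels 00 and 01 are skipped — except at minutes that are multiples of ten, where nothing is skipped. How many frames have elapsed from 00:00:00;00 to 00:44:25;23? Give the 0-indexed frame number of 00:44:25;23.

As if non-drop at 30 labels/s: (0 × 3600 + 44 × 60 + 25) × 30 + 23 = 79973.
Minute boundaries passed: 44; those not divisible by 10: 44 − 4 = 40; dropped labels = 2 × 40 = 80.
Actual frame index = 79973 − 80 = 79893.

79893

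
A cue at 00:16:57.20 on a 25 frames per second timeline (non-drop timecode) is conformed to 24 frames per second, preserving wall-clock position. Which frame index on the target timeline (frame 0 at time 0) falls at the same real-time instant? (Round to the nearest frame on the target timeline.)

Source frame index: (0×3600 + 16×60 + 57) × 25 + 20 = 25445.
Real time: 25445 / (25) = 5089/5 s.
Target frame: (5089/5) × (24) = 122136/5 ≈ 24427.200 → 24427.

frame 24427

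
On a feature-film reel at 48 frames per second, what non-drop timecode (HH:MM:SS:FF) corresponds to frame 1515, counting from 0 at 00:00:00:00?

1515 ÷ 48 = 31 full seconds, remainder 27 frames.
31 s = 0 h 0 min 31 s.
Timecode: 00:00:31:27.

00:00:31:27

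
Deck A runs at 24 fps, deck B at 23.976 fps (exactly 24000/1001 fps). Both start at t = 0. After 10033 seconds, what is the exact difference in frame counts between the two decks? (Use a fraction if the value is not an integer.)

A emits 24 × 10033 = 240792 frames; B emits 24000/1001 × 10033 = 240792000/1001.
Difference = 240792/1001 frames (≈ 240.5514); B is behind A.

240792/1001 frames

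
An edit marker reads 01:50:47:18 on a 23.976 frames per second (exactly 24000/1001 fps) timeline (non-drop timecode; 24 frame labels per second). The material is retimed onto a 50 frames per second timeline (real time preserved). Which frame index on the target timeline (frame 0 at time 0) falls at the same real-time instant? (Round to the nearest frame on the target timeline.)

Source frame index: (1×3600 + 50×60 + 47) × 24 + 18 = 159546.
Real time: 159546 / (24000/1001) = 26617591/4000 s.
Target frame: (26617591/4000) × (50) = 26617591/80 ≈ 332719.888 → 332720.

frame 332720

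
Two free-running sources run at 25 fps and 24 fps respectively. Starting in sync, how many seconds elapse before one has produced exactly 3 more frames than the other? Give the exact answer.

The gap grows by |24 − 25| = 1 frame per second.
Time for a 3-frame gap: 3 ÷ (1) = 3 s.

3 seconds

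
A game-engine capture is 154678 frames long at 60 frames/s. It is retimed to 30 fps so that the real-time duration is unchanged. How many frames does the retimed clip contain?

Target frames = source frames × (target rate / source rate) = 154678 × (30)/(60) = 154678 × 1/2 = 77339.

77339 frames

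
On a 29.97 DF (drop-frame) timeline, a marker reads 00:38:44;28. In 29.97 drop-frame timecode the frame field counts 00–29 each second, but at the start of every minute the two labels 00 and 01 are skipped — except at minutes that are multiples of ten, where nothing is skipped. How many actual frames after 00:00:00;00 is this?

Complete 10-minute blocks: 3, each 17982 frames → 53946.
Remaining 8 whole minutes in the current block: 1800 + 7 × 1798 = 14386 frames.
Within the current minute: 44 × 30 + 28 − 2 = 1346 (labels ;00/;01 skipped at this minute). Total = 53946 + 14386 + 1346 = 69678.

69678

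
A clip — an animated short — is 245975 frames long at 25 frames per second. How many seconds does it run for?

Running time = 245975 / (25) = 9839 s.

9839 seconds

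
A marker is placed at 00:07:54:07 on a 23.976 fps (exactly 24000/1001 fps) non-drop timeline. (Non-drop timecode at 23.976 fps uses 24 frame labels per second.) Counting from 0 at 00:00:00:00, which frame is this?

frame 11383

Total seconds to the label: (0 × 3600 + 7 × 60 + 54) = 474.
Frame index = 474 × 24 + 7 = 11383.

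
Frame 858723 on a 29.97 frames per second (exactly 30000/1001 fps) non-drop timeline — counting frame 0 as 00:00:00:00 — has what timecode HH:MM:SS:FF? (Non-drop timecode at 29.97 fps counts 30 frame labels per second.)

858723 ÷ 30 = 28624 full seconds, remainder 3 frames.
28624 s = 7 h 57 min 4 s.
Timecode: 07:57:04:03.

07:57:04:03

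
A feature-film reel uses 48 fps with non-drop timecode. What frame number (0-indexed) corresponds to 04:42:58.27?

Total seconds to the label: (4 × 3600 + 42 × 60 + 58) = 16978.
Frame index = 16978 × 48 + 27 = 814971.

frame 814971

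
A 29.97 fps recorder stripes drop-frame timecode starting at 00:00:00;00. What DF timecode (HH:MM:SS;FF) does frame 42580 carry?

Ten DF minutes hold 17982 frames, so frame 42580 lies in block 2 (frames 35964–53945) with 6616 frames into that block.
The block's first minute is 1800 frames and the rest 1798 each; 6616 frames reaches minute 3, so 2 × 18 + 3 × 2 = 42 labels have been skipped so far.
Adding those back, label number 42580 + 42 = 42622 at 30 labels/s is 1420 s + 22 f = 0 h 23 min 40 s frame 22, i.e. 00:23:40;22.

00:23:40;22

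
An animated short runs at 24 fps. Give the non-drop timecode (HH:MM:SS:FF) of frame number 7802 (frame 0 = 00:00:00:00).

7802 ÷ 24 = 325 full seconds, remainder 2 frames.
325 s = 0 h 5 min 25 s.
Timecode: 00:05:25:02.

00:05:25:02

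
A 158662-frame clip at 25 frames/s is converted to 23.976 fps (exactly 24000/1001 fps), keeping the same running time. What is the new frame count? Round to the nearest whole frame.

Frames at target rate = 158662 × (24000/1001) / (25) = 21759360/143 ≈ 152163.357.
Nearest whole frame: 152163.

152163 frames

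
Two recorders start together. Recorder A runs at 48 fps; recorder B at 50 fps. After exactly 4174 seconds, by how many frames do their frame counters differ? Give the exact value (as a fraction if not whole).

A emits 48 × 4174 = 200352 frames; B emits 50 × 4174 = 208700.
Difference = 8348 frames; B is ahead of A.

8348 frames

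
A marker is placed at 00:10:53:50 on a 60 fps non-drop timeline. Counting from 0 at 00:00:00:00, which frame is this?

Total seconds to the label: (0 × 3600 + 10 × 60 + 53) = 653.
Frame index = 653 × 60 + 50 = 39230.

frame 39230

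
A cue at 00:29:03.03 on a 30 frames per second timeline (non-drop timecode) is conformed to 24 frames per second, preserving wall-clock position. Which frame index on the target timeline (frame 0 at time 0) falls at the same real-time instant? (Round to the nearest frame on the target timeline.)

Source frame index: (0×3600 + 29×60 + 3) × 30 + 3 = 52293.
Real time: 52293 / (30) = 17431/10 s.
Target frame: (17431/10) × (24) = 209172/5 ≈ 41834.400 → 41834.

frame 41834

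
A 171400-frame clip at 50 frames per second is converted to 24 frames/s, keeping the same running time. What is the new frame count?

Target frames = source frames × (target rate / source rate) = 171400 × (24)/(50) = 171400 × 12/25 = 82272.

82272 frames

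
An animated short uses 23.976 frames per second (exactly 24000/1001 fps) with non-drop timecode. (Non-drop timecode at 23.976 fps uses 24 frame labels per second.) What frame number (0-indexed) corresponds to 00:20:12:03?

Total seconds to the label: (0 × 3600 + 20 × 60 + 12) = 1212.
Frame index = 1212 × 24 + 3 = 29091.

29091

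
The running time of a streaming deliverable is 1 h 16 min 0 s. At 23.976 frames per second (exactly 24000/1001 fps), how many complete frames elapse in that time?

109330 frames

1 h 16 min 0 s = 4560 s.
Frames = 4560 × 24000/1001 = 109440000/1001 ≈ 109330.6693.
Complete frames: 109330.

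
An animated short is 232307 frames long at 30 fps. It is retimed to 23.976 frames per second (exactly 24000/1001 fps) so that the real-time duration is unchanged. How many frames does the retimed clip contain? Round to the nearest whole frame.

185660 frames

Frames at target rate = 232307 × (24000/1001) / (30) = 185845600/1001 ≈ 185659.940.
Nearest whole frame: 185660.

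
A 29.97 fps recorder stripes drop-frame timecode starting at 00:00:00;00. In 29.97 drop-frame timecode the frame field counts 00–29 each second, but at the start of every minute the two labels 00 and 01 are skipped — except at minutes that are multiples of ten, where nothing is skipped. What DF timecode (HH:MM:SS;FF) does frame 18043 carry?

00:10:02;01

Ten DF minutes hold 17982 frames, so frame 18043 lies in block 1 (frames 17982–35963) with 61 frames into that block.
The block's first minute is 1800 frames and the rest 1798 each; 61 frames reaches minute 0, so 1 × 18 + 0 × 2 = 18 labels have been skipped so far.
Adding those back, label number 18043 + 18 = 18061 at 30 labels/s is 602 s + 1 f = 0 h 10 min 2 s frame 1, i.e. 00:10:02;01.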